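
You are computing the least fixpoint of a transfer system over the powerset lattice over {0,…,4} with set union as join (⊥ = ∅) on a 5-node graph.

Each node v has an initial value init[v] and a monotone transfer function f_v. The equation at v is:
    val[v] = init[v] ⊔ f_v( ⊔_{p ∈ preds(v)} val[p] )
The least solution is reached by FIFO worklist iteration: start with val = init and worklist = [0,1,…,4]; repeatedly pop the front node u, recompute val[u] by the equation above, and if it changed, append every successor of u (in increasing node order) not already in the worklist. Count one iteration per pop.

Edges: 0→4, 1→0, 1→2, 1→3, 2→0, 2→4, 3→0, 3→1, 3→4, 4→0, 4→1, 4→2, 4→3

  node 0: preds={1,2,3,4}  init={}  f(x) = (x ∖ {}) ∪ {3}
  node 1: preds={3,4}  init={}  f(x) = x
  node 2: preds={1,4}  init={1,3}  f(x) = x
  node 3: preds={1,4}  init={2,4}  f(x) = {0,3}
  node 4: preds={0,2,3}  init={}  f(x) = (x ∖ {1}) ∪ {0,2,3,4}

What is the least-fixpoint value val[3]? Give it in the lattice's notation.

Iteration log — 11 steps:
  step 1. node 0  ⊔preds={1,2,3,4}  new={1,2,3,4}  old={}  +wl: 
  step 2. node 1  ⊔preds={2,4}  new={2,4}  old={}  +wl: 0
  step 3. node 2  ⊔preds={2,4}  new={1,2,3,4}  old={1,3}  +wl: 
  step 4. node 3  ⊔preds={2,4}  new={0,2,3,4}  old={2,4}  +wl: 1
  step 5. node 4  ⊔preds={0,1,2,3,4}  new={0,2,3,4}  old={}  +wl: 2,3
  step 6. node 0  ⊔preds={0,1,2,3,4}  new={0,1,2,3,4}  old={1,2,3,4}  +wl: 4
  step 7. node 1  ⊔preds={0,2,3,4}  new={0,2,3,4}  old={2,4}  +wl: 0
  step 8. node 2  ⊔preds={0,2,3,4}  new={0,1,2,3,4}  old={1,2,3,4}  +wl: 
  step 9. node 3  ⊔preds={0,2,3,4}  new={0,2,3,4}  stable
  step 10. node 4  ⊔preds={0,1,2,3,4}  new={0,2,3,4}  stable
  step 11. node 0  ⊔preds={0,1,2,3,4}  new={0,1,2,3,4}  stable

Least fixpoint reached:
  node 0: {0,1,2,3,4}
  node 1: {0,2,3,4}
  node 2: {0,1,2,3,4}
  node 3: {0,2,3,4}
  node 4: {0,2,3,4}

{0,2,3,4}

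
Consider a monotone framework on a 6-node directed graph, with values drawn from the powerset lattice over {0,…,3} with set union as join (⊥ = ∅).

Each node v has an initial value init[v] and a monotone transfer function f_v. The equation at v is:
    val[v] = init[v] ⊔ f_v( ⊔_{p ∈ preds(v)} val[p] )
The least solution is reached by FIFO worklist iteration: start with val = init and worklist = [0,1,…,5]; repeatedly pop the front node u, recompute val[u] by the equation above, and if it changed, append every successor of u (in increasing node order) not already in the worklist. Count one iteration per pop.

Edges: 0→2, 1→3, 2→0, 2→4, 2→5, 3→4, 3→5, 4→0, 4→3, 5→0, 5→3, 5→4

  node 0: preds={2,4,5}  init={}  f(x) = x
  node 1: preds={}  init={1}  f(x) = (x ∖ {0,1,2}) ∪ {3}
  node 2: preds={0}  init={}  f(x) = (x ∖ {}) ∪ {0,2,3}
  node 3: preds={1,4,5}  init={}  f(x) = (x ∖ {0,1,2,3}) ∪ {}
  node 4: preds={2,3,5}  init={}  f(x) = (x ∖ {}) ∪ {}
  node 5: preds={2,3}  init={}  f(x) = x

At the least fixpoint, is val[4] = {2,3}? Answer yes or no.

no

Trace (10 dequeues):
  [1] u=0 | in {} | out {} | ==
  [2] u=1 | in {} | out {1,3} | prev {1} | push {}
  [3] u=2 | in {} | out {0,2,3} | prev {} | push {0}
  [4] u=3 | in {1,3} | out {} | ==
  [5] u=4 | in {0,2,3} | out {0,2,3} | prev {} | push {3}
  [6] u=5 | in {0,2,3} | out {0,2,3} | prev {} | push {4}
  [7] u=0 | in {0,2,3} | out {0,2,3} | prev {} | push {2}
  [8] u=3 | in {0,1,2,3} | out {} | ==
  [9] u=4 | in {0,2,3} | out {0,2,3} | ==
  [10] u=2 | in {0,2,3} | out {0,2,3} | ==

Converged values:
  [0] {0,2,3}
  [1] {1,3}
  [2] {0,2,3}
  [3] {}
  [4] {0,2,3}
  [5] {0,2,3}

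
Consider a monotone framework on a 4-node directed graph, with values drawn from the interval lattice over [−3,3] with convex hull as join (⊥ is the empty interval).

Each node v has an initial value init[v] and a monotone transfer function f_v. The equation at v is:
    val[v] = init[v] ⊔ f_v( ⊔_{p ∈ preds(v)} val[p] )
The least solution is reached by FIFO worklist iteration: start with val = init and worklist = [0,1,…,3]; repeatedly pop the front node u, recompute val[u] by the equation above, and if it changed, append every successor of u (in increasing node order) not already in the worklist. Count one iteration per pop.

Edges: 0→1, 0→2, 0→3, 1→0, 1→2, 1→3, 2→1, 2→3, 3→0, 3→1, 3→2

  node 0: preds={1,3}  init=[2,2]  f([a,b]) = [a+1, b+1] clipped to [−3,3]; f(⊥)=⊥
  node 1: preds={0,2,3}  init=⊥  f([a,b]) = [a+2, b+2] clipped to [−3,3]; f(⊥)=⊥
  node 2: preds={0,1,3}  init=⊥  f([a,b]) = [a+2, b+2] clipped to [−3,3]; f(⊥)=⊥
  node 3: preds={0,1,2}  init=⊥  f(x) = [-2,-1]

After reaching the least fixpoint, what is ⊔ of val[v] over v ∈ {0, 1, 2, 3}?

[-2,3]

Iteration log — 10 steps:
  step 1. node 0  ⊔preds=⊥  new=[2,2]  stable
  step 2. node 1  ⊔preds=[2,2]  new=[3,3]  old=⊥  +wl: 0
  step 3. node 2  ⊔preds=[2,3]  new=[3,3]  old=⊥  +wl: 1
  step 4. node 3  ⊔preds=[2,3]  new=[-2,-1]  old=⊥  +wl: 2
  step 5. node 0  ⊔preds=[-2,3]  new=[-1,3]  old=[2,2]  +wl: 3
  step 6. node 1  ⊔preds=[-2,3]  new=[0,3]  old=[3,3]  +wl: 0
  step 7. node 2  ⊔preds=[-2,3]  new=[0,3]  old=[3,3]  +wl: 1
  step 8. node 3  ⊔preds=[-1,3]  new=[-2,-1]  stable
  step 9. node 0  ⊔preds=[-2,3]  new=[-1,3]  stable
  step 10. node 1  ⊔preds=[-2,3]  new=[0,3]  stable

Least fixpoint reached:
  node 0: [-1,3]
  node 1: [0,3]
  node 2: [0,3]
  node 3: [-2,-1]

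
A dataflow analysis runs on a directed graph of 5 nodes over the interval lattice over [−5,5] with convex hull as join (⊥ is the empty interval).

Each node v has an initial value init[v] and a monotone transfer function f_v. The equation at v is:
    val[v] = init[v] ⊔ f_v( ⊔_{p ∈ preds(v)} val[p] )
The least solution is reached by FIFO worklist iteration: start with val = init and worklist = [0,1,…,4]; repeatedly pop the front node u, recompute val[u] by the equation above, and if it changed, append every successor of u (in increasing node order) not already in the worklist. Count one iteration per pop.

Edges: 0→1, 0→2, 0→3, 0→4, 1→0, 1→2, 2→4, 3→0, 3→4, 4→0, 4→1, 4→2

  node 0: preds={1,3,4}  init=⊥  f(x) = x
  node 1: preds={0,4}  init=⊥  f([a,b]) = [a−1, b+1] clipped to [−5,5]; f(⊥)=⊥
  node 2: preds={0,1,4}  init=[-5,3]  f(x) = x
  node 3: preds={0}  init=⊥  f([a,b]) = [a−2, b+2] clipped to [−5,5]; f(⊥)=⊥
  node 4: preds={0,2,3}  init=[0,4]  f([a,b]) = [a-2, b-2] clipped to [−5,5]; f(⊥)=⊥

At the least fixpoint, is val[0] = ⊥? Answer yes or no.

no

Worklist (11 pops):
  #1 pop 0: in=[0,4] → [0,4] (was ⊥); enqueue []
  #2 pop 1: in=[0,4] → [-1,5] (was ⊥); enqueue [0]
  #3 pop 2: in=[-1,5] → [-5,5] (was [-5,3]); enqueue []
  #4 pop 3: in=[0,4] → [-2,5] (was ⊥); enqueue []
  #5 pop 4: in=[-5,5] → [-5,4] (was [0,4]); enqueue [1,2]
  #6 pop 0: in=[-5,5] → [-5,5] (was [0,4]); enqueue [3,4]
  #7 pop 1: in=[-5,5] → [-5,5] (was [-1,5]); enqueue [0]
  #8 pop 2: in=[-5,5] → [-5,5] (no change)
  #9 pop 3: in=[-5,5] → [-5,5] (was [-2,5]); enqueue []
  #10 pop 4: in=[-5,5] → [-5,4] (no change)
  #11 pop 0: in=[-5,5] → [-5,5] (no change)

Fixpoint:
  val[0] = [-5,5]
  val[1] = [-5,5]
  val[2] = [-5,5]
  val[3] = [-5,5]
  val[4] = [-5,4]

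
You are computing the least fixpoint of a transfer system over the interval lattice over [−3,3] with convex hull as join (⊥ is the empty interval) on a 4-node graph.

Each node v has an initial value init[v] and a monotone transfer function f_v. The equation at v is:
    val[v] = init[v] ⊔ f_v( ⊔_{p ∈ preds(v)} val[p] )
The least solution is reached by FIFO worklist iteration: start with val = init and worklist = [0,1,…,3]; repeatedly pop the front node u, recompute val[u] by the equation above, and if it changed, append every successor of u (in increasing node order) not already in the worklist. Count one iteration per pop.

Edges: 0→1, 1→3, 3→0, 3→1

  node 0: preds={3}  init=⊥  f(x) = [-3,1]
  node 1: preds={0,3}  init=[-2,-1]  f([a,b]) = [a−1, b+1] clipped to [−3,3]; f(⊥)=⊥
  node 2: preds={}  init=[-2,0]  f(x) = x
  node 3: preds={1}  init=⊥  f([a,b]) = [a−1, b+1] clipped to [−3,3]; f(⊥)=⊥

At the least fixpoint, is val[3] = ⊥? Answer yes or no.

no

Iteration log — 7 steps:
  step 1. node 0  ⊔preds=⊥  new=[-3,1]  old=⊥  +wl: 
  step 2. node 1  ⊔preds=[-3,1]  new=[-3,2]  old=[-2,-1]  +wl: 
  step 3. node 2  ⊔preds=⊥  new=[-2,0]  stable
  step 4. node 3  ⊔preds=[-3,2]  new=[-3,3]  old=⊥  +wl: 0,1
  step 5. node 0  ⊔preds=[-3,3]  new=[-3,1]  stable
  step 6. node 1  ⊔preds=[-3,3]  new=[-3,3]  old=[-3,2]  +wl: 3
  step 7. node 3  ⊔preds=[-3,3]  new=[-3,3]  stable

Least fixpoint reached:
  node 0: [-3,1]
  node 1: [-3,3]
  node 2: [-2,0]
  node 3: [-3,3]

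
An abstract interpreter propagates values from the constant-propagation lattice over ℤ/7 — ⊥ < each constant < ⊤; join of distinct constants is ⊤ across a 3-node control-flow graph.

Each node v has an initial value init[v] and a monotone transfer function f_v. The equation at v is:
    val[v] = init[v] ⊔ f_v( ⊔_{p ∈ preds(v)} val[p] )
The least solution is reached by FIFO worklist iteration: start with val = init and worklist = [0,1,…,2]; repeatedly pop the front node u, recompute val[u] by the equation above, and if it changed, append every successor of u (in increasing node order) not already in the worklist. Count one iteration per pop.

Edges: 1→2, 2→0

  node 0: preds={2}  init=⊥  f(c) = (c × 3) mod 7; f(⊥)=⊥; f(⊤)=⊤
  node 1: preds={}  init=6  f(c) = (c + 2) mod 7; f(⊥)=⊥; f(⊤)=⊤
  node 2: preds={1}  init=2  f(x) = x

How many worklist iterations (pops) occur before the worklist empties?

4

Trace (4 dequeues):
  [1] u=0 | in 2 | out 6 | prev ⊥ | push {}
  [2] u=1 | in ⊥ | out 6 | ==
  [3] u=2 | in 6 | out ⊤ | prev 2 | push {0}
  [4] u=0 | in ⊤ | out ⊤ | prev 6 | push {}

Converged values:
  [0] ⊤
  [1] 6
  [2] ⊤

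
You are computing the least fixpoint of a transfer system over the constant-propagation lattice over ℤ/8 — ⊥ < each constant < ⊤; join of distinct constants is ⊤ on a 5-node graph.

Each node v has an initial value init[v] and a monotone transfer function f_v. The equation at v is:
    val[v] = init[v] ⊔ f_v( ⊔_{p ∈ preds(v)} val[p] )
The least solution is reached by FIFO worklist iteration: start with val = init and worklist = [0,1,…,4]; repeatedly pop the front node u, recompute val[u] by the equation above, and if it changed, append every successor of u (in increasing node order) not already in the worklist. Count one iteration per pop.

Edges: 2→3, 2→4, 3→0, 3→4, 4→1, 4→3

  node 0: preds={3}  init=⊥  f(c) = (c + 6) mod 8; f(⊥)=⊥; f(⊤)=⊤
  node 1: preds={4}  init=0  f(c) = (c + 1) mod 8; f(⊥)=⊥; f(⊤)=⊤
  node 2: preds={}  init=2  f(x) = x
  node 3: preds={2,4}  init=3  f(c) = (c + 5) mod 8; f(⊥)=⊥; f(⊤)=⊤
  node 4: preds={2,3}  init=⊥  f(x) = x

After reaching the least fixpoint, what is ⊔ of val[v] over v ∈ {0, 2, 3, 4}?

Worklist (8 pops):
  #1 pop 0: in=3 → 1 (was ⊥); enqueue []
  #2 pop 1: in=⊥ → 0 (no change)
  #3 pop 2: in=⊥ → 2 (no change)
  #4 pop 3: in=2 → ⊤ (was 3); enqueue [0]
  #5 pop 4: in=⊤ → ⊤ (was ⊥); enqueue [1,3]
  #6 pop 0: in=⊤ → ⊤ (was 1); enqueue []
  #7 pop 1: in=⊤ → ⊤ (was 0); enqueue []
  #8 pop 3: in=⊤ → ⊤ (no change)

Fixpoint:
  val[0] = ⊤
  val[1] = ⊤
  val[2] = 2
  val[3] = ⊤
  val[4] = ⊤

⊤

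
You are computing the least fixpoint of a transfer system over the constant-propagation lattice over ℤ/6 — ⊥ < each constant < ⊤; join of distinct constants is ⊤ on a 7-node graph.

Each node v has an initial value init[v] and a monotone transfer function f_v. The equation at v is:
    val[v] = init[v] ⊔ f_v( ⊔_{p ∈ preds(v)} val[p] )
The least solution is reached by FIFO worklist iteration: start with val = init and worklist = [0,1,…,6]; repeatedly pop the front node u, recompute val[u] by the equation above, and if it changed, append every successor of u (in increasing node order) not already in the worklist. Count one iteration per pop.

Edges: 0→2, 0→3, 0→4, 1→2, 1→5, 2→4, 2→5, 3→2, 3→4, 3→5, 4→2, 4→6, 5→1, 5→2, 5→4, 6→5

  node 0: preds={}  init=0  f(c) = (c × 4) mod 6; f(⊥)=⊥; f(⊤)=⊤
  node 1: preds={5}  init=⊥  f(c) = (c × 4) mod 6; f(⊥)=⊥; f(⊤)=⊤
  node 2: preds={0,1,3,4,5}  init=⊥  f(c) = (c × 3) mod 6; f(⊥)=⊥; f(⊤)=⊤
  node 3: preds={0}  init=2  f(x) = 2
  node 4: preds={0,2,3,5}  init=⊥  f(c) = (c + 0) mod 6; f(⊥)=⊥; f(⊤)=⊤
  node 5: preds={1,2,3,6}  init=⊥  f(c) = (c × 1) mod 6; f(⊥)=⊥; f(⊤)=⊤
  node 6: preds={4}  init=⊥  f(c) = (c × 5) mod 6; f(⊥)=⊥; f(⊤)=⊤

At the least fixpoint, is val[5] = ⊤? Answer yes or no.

yes

Trace (12 dequeues):
  [1] u=0 | in ⊥ | out 0 | ==
  [2] u=1 | in ⊥ | out ⊥ | ==
  [3] u=2 | in ⊤ | out ⊤ | prev ⊥ | push {}
  [4] u=3 | in 0 | out 2 | ==
  [5] u=4 | in ⊤ | out ⊤ | prev ⊥ | push {2}
  [6] u=5 | in ⊤ | out ⊤ | prev ⊥ | push {1,4}
  [7] u=6 | in ⊤ | out ⊤ | prev ⊥ | push {5}
  [8] u=2 | in ⊤ | out ⊤ | ==
  [9] u=1 | in ⊤ | out ⊤ | prev ⊥ | push {2}
  [10] u=4 | in ⊤ | out ⊤ | ==
  [11] u=5 | in ⊤ | out ⊤ | ==
  [12] u=2 | in ⊤ | out ⊤ | ==

Converged values:
  [0] 0
  [1] ⊤
  [2] ⊤
  [3] 2
  [4] ⊤
  [5] ⊤
  [6] ⊤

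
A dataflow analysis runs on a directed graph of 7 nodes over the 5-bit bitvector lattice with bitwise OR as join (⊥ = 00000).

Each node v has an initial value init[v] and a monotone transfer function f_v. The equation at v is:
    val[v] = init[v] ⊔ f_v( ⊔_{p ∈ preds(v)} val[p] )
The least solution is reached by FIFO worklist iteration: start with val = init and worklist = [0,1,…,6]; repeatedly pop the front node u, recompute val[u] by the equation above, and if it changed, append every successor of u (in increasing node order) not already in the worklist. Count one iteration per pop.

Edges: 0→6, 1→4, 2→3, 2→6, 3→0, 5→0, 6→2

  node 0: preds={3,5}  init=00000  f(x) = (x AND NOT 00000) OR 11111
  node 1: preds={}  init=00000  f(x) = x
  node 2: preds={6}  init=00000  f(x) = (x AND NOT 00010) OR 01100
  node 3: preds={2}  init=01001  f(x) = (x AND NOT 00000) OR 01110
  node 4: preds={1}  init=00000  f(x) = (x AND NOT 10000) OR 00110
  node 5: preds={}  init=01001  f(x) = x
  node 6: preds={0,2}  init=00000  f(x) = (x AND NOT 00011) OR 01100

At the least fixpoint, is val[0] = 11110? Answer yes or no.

no

Iteration log — 12 steps:
  step 1. node 0  ⊔preds=01001  new=11111  old=00000  +wl: 
  step 2. node 1  ⊔preds=00000  new=00000  stable
  step 3. node 2  ⊔preds=00000  new=01100  old=00000  +wl: 
  step 4. node 3  ⊔preds=01100  new=01111  old=01001  +wl: 0
  step 5. node 4  ⊔preds=00000  new=00110  old=00000  +wl: 
  step 6. node 5  ⊔preds=00000  new=01001  stable
  step 7. node 6  ⊔preds=11111  new=11100  old=00000  +wl: 2
  step 8. node 0  ⊔preds=01111  new=11111  stable
  step 9. node 2  ⊔preds=11100  new=11100  old=01100  +wl: 3,6
  step 10. node 3  ⊔preds=11100  new=11111  old=01111  +wl: 0
  step 11. node 6  ⊔preds=11111  new=11100  stable
  step 12. node 0  ⊔preds=11111  new=11111  stable

Least fixpoint reached:
  node 0: 11111
  node 1: 00000
  node 2: 11100
  node 3: 11111
  node 4: 00110
  node 5: 01001
  node 6: 11100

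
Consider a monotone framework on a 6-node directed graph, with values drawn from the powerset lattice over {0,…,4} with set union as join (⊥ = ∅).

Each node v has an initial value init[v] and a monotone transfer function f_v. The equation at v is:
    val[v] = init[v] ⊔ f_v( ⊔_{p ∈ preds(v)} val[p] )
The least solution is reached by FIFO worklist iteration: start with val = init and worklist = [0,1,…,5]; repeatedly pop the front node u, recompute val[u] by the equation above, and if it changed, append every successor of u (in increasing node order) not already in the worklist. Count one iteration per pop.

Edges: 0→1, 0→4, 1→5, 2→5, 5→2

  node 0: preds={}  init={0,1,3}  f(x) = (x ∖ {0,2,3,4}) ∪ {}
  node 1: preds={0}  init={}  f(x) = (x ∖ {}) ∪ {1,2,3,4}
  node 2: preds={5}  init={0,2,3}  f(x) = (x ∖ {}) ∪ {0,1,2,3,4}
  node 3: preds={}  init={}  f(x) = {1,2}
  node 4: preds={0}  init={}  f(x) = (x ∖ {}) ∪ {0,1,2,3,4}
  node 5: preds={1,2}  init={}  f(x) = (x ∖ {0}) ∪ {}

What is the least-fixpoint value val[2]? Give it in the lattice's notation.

Iteration log — 7 steps:
  step 1. node 0  ⊔preds={}  new={0,1,3}  stable
  step 2. node 1  ⊔preds={0,1,3}  new={0,1,2,3,4}  old={}  +wl: 
  step 3. node 2  ⊔preds={}  new={0,1,2,3,4}  old={0,2,3}  +wl: 
  step 4. node 3  ⊔preds={}  new={1,2}  old={}  +wl: 
  step 5. node 4  ⊔preds={0,1,3}  new={0,1,2,3,4}  old={}  +wl: 
  step 6. node 5  ⊔preds={0,1,2,3,4}  new={1,2,3,4}  old={}  +wl: 2
  step 7. node 2  ⊔preds={1,2,3,4}  new={0,1,2,3,4}  stable

Least fixpoint reached:
  node 0: {0,1,3}
  node 1: {0,1,2,3,4}
  node 2: {0,1,2,3,4}
  node 3: {1,2}
  node 4: {0,1,2,3,4}
  node 5: {1,2,3,4}

{0,1,2,3,4}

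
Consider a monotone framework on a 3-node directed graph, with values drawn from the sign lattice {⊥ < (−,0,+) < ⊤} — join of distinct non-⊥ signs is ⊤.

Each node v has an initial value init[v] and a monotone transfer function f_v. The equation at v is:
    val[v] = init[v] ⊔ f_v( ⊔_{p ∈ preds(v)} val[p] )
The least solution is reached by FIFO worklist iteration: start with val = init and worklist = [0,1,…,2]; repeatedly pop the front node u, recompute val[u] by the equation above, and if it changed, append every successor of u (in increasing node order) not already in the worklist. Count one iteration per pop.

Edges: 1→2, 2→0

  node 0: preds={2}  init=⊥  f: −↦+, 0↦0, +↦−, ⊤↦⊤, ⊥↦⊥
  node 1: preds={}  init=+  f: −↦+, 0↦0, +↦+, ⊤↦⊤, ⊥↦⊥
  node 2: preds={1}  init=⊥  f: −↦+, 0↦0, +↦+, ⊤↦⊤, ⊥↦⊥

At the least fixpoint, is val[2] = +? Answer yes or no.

yes

Worklist (4 pops):
  #1 pop 0: in=⊥ → ⊥ (no change)
  #2 pop 1: in=⊥ → + (no change)
  #3 pop 2: in=+ → + (was ⊥); enqueue [0]
  #4 pop 0: in=+ → − (was ⊥); enqueue []

Fixpoint:
  val[0] = −
  val[1] = +
  val[2] = +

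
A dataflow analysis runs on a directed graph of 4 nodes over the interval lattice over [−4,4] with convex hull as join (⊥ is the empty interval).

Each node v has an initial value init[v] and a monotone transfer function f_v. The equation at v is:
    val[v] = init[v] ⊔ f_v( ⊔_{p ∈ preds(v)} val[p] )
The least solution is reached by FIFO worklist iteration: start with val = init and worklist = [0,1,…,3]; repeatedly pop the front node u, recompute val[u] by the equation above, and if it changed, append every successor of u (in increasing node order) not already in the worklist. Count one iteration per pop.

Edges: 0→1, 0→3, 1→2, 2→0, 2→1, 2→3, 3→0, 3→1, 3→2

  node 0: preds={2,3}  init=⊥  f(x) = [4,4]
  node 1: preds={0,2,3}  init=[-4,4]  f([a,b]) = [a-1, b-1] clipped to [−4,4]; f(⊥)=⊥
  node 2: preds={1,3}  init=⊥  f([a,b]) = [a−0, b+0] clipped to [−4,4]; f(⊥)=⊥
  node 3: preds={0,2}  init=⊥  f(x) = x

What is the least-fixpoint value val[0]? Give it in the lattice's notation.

Iteration log — 7 steps:
  step 1. node 0  ⊔preds=⊥  new=[4,4]  old=⊥  +wl: 
  step 2. node 1  ⊔preds=[4,4]  new=[-4,4]  stable
  step 3. node 2  ⊔preds=[-4,4]  new=[-4,4]  old=⊥  +wl: 0,1
  step 4. node 3  ⊔preds=[-4,4]  new=[-4,4]  old=⊥  +wl: 2
  step 5. node 0  ⊔preds=[-4,4]  new=[4,4]  stable
  step 6. node 1  ⊔preds=[-4,4]  new=[-4,4]  stable
  step 7. node 2  ⊔preds=[-4,4]  new=[-4,4]  stable

Least fixpoint reached:
  node 0: [4,4]
  node 1: [-4,4]
  node 2: [-4,4]
  node 3: [-4,4]

[4,4]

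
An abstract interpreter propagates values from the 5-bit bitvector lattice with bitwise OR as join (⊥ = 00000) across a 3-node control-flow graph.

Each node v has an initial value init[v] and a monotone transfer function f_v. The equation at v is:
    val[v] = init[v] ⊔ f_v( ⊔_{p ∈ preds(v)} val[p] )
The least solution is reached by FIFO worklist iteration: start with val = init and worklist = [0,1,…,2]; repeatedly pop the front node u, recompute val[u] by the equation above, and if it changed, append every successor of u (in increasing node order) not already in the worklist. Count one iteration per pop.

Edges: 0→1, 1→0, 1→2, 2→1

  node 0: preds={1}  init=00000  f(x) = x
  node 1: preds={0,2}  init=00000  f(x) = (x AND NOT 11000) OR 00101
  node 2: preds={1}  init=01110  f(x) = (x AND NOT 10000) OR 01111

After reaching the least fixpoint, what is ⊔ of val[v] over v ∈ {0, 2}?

Worklist (5 pops):
  #1 pop 0: in=00000 → 00000 (no change)
  #2 pop 1: in=01110 → 00111 (was 00000); enqueue [0]
  #3 pop 2: in=00111 → 01111 (was 01110); enqueue [1]
  #4 pop 0: in=00111 → 00111 (was 00000); enqueue []
  #5 pop 1: in=01111 → 00111 (no change)

Fixpoint:
  val[0] = 00111
  val[1] = 00111
  val[2] = 01111

01111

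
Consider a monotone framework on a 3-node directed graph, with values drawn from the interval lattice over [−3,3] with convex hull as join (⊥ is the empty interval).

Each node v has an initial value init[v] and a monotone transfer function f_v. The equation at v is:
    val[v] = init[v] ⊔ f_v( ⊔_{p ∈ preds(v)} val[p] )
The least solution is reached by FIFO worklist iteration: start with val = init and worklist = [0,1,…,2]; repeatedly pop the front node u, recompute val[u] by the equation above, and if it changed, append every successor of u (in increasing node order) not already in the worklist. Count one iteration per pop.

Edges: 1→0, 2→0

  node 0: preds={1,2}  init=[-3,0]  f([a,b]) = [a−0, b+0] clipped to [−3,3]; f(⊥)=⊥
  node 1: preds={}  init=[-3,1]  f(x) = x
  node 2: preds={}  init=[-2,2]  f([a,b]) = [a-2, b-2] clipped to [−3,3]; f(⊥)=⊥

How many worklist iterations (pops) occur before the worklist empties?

Iteration log — 3 steps:
  step 1. node 0  ⊔preds=[-3,2]  new=[-3,2]  old=[-3,0]  +wl: 
  step 2. node 1  ⊔preds=⊥  new=[-3,1]  stable
  step 3. node 2  ⊔preds=⊥  new=[-2,2]  stable

Least fixpoint reached:
  node 0: [-3,2]
  node 1: [-3,1]
  node 2: [-2,2]

3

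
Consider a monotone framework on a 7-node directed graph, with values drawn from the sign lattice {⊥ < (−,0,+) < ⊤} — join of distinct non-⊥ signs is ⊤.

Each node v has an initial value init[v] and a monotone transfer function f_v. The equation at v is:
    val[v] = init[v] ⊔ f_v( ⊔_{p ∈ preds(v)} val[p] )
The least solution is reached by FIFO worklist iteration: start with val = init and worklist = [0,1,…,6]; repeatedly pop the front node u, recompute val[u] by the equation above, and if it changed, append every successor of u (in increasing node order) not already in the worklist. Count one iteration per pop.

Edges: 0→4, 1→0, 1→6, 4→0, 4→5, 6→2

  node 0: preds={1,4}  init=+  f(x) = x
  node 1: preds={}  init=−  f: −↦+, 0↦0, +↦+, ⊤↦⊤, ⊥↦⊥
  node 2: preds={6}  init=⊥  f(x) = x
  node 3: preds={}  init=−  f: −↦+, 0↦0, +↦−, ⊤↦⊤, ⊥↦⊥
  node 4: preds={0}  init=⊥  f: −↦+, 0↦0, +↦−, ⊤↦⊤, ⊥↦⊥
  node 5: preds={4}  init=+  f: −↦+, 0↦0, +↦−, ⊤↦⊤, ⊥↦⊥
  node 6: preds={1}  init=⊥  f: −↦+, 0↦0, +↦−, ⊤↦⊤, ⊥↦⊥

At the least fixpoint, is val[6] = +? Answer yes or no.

Trace (9 dequeues):
  [1] u=0 | in − | out ⊤ | prev + | push {}
  [2] u=1 | in ⊥ | out − | ==
  [3] u=2 | in ⊥ | out ⊥ | ==
  [4] u=3 | in ⊥ | out − | ==
  [5] u=4 | in ⊤ | out ⊤ | prev ⊥ | push {0}
  [6] u=5 | in ⊤ | out ⊤ | prev + | push {}
  [7] u=6 | in − | out + | prev ⊥ | push {2}
  [8] u=0 | in ⊤ | out ⊤ | ==
  [9] u=2 | in + | out + | prev ⊥ | push {}

Converged values:
  [0] ⊤
  [1] −
  [2] +
  [3] −
  [4] ⊤
  [5] ⊤
  [6] +

yes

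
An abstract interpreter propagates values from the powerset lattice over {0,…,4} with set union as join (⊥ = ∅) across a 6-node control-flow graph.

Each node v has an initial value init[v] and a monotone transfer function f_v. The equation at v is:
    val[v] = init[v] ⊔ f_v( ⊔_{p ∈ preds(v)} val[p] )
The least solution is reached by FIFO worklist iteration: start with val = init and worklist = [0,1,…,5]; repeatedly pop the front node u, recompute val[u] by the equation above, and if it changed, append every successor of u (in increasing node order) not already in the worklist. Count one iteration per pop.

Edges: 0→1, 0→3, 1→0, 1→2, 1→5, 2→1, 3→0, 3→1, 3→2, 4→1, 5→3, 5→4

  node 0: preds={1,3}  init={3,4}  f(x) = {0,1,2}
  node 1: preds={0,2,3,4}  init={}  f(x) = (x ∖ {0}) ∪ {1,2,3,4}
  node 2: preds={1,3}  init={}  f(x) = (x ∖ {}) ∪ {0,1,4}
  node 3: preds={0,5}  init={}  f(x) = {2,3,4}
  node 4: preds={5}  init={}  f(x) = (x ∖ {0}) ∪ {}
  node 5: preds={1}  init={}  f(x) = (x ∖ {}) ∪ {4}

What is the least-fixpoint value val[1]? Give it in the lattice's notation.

{1,2,3,4}

Worklist (12 pops):
  #1 pop 0: in={} → {0,1,2,3,4} (was {3,4}); enqueue []
  #2 pop 1: in={0,1,2,3,4} → {1,2,3,4} (was {}); enqueue [0]
  #3 pop 2: in={1,2,3,4} → {0,1,2,3,4} (was {}); enqueue [1]
  #4 pop 3: in={0,1,2,3,4} → {2,3,4} (was {}); enqueue [2]
  #5 pop 4: in={} → {} (no change)
  #6 pop 5: in={1,2,3,4} → {1,2,3,4} (was {}); enqueue [3,4]
  #7 pop 0: in={1,2,3,4} → {0,1,2,3,4} (no change)
  #8 pop 1: in={0,1,2,3,4} → {1,2,3,4} (no change)
  #9 pop 2: in={1,2,3,4} → {0,1,2,3,4} (no change)
  #10 pop 3: in={0,1,2,3,4} → {2,3,4} (no change)
  #11 pop 4: in={1,2,3,4} → {1,2,3,4} (was {}); enqueue [1]
  #12 pop 1: in={0,1,2,3,4} → {1,2,3,4} (no change)

Fixpoint:
  val[0] = {0,1,2,3,4}
  val[1] = {1,2,3,4}
  val[2] = {0,1,2,3,4}
  val[3] = {2,3,4}
  val[4] = {1,2,3,4}
  val[5] = {1,2,3,4}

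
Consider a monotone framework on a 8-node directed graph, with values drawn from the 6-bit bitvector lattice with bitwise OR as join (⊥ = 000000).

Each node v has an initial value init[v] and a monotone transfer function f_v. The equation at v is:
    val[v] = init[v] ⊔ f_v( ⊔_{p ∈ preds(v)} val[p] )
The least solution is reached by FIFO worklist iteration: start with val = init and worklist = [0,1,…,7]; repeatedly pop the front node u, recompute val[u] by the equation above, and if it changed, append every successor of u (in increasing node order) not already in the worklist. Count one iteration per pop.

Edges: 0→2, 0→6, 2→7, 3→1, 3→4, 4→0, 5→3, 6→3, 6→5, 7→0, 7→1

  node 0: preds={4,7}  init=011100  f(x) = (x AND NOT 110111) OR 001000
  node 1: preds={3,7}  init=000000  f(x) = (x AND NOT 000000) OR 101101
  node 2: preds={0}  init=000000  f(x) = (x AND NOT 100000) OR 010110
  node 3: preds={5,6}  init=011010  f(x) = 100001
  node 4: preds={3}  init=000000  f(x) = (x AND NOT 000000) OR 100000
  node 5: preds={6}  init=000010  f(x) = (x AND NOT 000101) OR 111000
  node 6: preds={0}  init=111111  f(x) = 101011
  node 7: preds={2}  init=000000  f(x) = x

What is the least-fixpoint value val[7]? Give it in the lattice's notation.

Worklist (11 pops):
  #1 pop 0: in=000000 → 011100 (no change)
  #2 pop 1: in=011010 → 111111 (was 000000); enqueue []
  #3 pop 2: in=011100 → 011110 (was 000000); enqueue []
  #4 pop 3: in=111111 → 111011 (was 011010); enqueue [1]
  #5 pop 4: in=111011 → 111011 (was 000000); enqueue [0]
  #6 pop 5: in=111111 → 111010 (was 000010); enqueue [3]
  #7 pop 6: in=011100 → 111111 (no change)
  #8 pop 7: in=011110 → 011110 (was 000000); enqueue []
  #9 pop 1: in=111111 → 111111 (no change)
  #10 pop 0: in=111111 → 011100 (no change)
  #11 pop 3: in=111111 → 111011 (no change)

Fixpoint:
  val[0] = 011100
  val[1] = 111111
  val[2] = 011110
  val[3] = 111011
  val[4] = 111011
  val[5] = 111010
  val[6] = 111111
  val[7] = 011110

011110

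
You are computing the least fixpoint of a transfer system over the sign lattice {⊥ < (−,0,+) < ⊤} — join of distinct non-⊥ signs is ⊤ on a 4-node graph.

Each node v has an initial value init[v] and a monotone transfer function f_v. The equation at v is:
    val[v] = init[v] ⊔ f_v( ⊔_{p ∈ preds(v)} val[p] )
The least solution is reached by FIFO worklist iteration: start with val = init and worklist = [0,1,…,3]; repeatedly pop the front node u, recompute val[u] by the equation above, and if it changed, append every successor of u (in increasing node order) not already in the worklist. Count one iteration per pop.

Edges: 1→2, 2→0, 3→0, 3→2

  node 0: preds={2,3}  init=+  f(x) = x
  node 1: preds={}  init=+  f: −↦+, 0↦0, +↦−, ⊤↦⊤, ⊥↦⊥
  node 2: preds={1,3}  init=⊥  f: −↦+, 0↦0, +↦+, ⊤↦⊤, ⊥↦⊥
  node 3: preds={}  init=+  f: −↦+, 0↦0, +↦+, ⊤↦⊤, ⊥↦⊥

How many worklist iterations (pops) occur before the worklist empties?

Trace (5 dequeues):
  [1] u=0 | in + | out + | ==
  [2] u=1 | in ⊥ | out + | ==
  [3] u=2 | in + | out + | prev ⊥ | push {0}
  [4] u=3 | in ⊥ | out + | ==
  [5] u=0 | in + | out + | ==

Converged values:
  [0] +
  [1] +
  [2] +
  [3] +

5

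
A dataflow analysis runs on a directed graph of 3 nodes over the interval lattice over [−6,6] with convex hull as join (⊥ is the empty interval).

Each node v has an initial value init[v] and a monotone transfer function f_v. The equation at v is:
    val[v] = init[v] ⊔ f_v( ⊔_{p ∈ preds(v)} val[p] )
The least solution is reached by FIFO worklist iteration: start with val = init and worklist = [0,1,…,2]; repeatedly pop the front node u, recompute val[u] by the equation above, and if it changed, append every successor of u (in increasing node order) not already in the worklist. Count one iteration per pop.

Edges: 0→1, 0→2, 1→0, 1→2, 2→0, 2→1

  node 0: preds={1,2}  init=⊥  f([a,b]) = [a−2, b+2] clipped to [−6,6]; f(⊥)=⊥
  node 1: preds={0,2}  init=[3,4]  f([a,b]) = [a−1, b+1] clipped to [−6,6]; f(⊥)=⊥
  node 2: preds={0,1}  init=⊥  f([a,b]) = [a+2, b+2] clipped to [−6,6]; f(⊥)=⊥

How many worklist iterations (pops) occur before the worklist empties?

Trace (12 dequeues):
  [1] u=0 | in [3,4] | out [1,6] | prev ⊥ | push {}
  [2] u=1 | in [1,6] | out [0,6] | prev [3,4] | push {0}
  [3] u=2 | in [0,6] | out [2,6] | prev ⊥ | push {1}
  [4] u=0 | in [0,6] | out [-2,6] | prev [1,6] | push {2}
  [5] u=1 | in [-2,6] | out [-3,6] | prev [0,6] | push {0}
  [6] u=2 | in [-3,6] | out [-1,6] | prev [2,6] | push {1}
  [7] u=0 | in [-3,6] | out [-5,6] | prev [-2,6] | push {2}
  [8] u=1 | in [-5,6] | out [-6,6] | prev [-3,6] | push {0}
  [9] u=2 | in [-6,6] | out [-4,6] | prev [-1,6] | push {1}
  [10] u=0 | in [-6,6] | out [-6,6] | prev [-5,6] | push {2}
  [11] u=1 | in [-6,6] | out [-6,6] | ==
  [12] u=2 | in [-6,6] | out [-4,6] | ==

Converged values:
  [0] [-6,6]
  [1] [-6,6]
  [2] [-4,6]

12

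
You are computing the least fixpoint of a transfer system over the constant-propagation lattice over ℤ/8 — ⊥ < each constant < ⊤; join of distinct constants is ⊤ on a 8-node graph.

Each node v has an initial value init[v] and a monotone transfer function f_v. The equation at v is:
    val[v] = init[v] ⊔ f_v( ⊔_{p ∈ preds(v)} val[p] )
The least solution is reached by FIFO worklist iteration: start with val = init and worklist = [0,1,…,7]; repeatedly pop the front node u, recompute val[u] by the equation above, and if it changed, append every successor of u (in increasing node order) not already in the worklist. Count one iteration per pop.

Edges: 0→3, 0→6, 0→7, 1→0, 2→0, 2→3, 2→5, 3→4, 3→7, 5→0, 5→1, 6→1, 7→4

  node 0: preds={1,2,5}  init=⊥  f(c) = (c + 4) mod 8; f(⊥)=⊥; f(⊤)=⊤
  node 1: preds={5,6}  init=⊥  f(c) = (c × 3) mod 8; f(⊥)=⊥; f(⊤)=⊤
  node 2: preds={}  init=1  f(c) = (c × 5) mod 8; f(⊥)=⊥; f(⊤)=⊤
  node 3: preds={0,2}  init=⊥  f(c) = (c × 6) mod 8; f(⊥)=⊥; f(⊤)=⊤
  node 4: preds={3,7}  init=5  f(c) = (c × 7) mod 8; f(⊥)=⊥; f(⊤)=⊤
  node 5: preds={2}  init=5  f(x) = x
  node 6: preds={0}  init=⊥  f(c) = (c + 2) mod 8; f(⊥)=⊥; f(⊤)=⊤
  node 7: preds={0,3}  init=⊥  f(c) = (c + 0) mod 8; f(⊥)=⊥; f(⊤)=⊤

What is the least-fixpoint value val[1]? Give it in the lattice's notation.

Iteration log — 12 steps:
  step 1. node 0  ⊔preds=⊤  new=⊤  old=⊥  +wl: 
  step 2. node 1  ⊔preds=5  new=7  old=⊥  +wl: 0
  step 3. node 2  ⊔preds=⊥  new=1  stable
  step 4. node 3  ⊔preds=⊤  new=⊤  old=⊥  +wl: 
  step 5. node 4  ⊔preds=⊤  new=⊤  old=5  +wl: 
  step 6. node 5  ⊔preds=1  new=⊤  old=5  +wl: 1
  step 7. node 6  ⊔preds=⊤  new=⊤  old=⊥  +wl: 
  step 8. node 7  ⊔preds=⊤  new=⊤  old=⊥  +wl: 4
  step 9. node 0  ⊔preds=⊤  new=⊤  stable
  step 10. node 1  ⊔preds=⊤  new=⊤  old=7  +wl: 0
  step 11. node 4  ⊔preds=⊤  new=⊤  stable
  step 12. node 0  ⊔preds=⊤  new=⊤  stable

Least fixpoint reached:
  node 0: ⊤
  node 1: ⊤
  node 2: 1
  node 3: ⊤
  node 4: ⊤
  node 5: ⊤
  node 6: ⊤
  node 7: ⊤

⊤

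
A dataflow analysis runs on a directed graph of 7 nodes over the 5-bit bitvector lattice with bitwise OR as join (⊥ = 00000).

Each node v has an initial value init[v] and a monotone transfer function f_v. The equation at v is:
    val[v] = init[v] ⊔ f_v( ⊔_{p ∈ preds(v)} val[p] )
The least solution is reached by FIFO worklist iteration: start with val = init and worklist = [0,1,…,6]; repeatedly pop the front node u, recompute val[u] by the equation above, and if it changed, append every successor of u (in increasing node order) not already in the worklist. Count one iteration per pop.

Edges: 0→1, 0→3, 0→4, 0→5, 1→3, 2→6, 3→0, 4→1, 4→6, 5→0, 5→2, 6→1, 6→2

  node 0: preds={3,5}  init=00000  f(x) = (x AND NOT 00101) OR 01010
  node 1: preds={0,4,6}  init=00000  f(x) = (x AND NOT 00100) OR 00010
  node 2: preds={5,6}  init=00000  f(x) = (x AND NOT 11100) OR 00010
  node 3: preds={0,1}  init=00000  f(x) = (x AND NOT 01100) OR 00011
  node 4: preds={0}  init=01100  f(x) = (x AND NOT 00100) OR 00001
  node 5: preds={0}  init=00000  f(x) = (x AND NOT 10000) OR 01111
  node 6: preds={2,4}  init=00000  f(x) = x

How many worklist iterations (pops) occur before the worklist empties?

Worklist (12 pops):
  #1 pop 0: in=00000 → 01010 (was 00000); enqueue []
  #2 pop 1: in=01110 → 01010 (was 00000); enqueue []
  #3 pop 2: in=00000 → 00010 (was 00000); enqueue []
  #4 pop 3: in=01010 → 00011 (was 00000); enqueue [0]
  #5 pop 4: in=01010 → 01111 (was 01100); enqueue [1]
  #6 pop 5: in=01010 → 01111 (was 00000); enqueue [2]
  #7 pop 6: in=01111 → 01111 (was 00000); enqueue []
  #8 pop 0: in=01111 → 01010 (no change)
  #9 pop 1: in=01111 → 01011 (was 01010); enqueue [3]
  #10 pop 2: in=01111 → 00011 (was 00010); enqueue [6]
  #11 pop 3: in=01011 → 00011 (no change)
  #12 pop 6: in=01111 → 01111 (no change)

Fixpoint:
  val[0] = 01010
  val[1] = 01011
  val[2] = 00011
  val[3] = 00011
  val[4] = 01111
  val[5] = 01111
  val[6] = 01111

12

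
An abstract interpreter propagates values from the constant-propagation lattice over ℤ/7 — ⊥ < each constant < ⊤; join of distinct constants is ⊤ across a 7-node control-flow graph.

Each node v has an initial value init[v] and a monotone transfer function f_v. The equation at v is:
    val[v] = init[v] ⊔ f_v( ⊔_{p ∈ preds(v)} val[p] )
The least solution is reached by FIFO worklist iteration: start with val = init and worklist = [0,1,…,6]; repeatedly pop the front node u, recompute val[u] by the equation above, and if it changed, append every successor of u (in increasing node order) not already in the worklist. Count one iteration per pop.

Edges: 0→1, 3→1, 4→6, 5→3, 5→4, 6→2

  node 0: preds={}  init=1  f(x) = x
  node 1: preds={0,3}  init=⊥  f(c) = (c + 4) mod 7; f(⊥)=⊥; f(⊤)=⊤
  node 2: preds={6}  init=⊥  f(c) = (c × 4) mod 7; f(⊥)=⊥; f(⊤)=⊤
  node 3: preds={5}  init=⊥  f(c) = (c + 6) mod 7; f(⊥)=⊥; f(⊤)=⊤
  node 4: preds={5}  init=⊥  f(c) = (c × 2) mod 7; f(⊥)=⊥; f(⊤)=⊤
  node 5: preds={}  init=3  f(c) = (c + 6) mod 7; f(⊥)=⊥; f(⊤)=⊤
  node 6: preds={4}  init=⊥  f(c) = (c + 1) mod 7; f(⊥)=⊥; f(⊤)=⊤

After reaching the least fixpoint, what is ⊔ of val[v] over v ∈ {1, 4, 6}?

⊤

Worklist (9 pops):
  #1 pop 0: in=⊥ → 1 (no change)
  #2 pop 1: in=1 → 5 (was ⊥); enqueue []
  #3 pop 2: in=⊥ → ⊥ (no change)
  #4 pop 3: in=3 → 2 (was ⊥); enqueue [1]
  #5 pop 4: in=3 → 6 (was ⊥); enqueue []
  #6 pop 5: in=⊥ → 3 (no change)
  #7 pop 6: in=6 → 0 (was ⊥); enqueue [2]
  #8 pop 1: in=⊤ → ⊤ (was 5); enqueue []
  #9 pop 2: in=0 → 0 (was ⊥); enqueue []

Fixpoint:
  val[0] = 1
  val[1] = ⊤
  val[2] = 0
  val[3] = 2
  val[4] = 6
  val[5] = 3
  val[6] = 0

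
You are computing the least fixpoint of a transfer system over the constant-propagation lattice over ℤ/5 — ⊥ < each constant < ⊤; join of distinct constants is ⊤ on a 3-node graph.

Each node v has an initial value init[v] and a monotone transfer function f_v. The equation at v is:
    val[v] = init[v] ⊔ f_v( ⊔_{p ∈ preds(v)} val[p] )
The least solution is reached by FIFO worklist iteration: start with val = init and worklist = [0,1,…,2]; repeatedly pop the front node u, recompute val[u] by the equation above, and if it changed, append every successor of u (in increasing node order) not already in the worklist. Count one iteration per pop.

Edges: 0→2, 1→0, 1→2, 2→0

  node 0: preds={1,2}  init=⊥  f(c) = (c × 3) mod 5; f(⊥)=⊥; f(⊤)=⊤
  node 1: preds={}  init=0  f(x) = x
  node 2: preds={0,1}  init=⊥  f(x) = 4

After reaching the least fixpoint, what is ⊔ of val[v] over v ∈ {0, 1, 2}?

Worklist (5 pops):
  #1 pop 0: in=0 → 0 (was ⊥); enqueue []
  #2 pop 1: in=⊥ → 0 (no change)
  #3 pop 2: in=0 → 4 (was ⊥); enqueue [0]
  #4 pop 0: in=⊤ → ⊤ (was 0); enqueue [2]
  #5 pop 2: in=⊤ → 4 (no change)

Fixpoint:
  val[0] = ⊤
  val[1] = 0
  val[2] = 4

⊤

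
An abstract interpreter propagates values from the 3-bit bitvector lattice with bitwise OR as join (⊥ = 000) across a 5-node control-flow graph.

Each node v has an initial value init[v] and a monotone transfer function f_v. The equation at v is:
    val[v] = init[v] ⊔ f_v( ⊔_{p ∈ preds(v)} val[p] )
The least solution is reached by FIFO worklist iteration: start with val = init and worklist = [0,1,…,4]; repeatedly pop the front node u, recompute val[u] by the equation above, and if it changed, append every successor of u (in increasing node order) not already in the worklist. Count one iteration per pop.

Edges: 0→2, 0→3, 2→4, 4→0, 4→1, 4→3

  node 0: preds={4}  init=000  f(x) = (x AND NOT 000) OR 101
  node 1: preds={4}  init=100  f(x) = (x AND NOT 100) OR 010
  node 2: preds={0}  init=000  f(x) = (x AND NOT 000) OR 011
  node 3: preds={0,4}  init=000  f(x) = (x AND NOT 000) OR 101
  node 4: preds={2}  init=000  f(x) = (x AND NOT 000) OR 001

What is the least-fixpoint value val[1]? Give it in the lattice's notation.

111

Iteration log — 9 steps:
  step 1. node 0  ⊔preds=000  new=101  old=000  +wl: 
  step 2. node 1  ⊔preds=000  new=110  old=100  +wl: 
  step 3. node 2  ⊔preds=101  new=111  old=000  +wl: 
  step 4. node 3  ⊔preds=101  new=101  old=000  +wl: 
  step 5. node 4  ⊔preds=111  new=111  old=000  +wl: 0,1,3
  step 6. node 0  ⊔preds=111  new=111  old=101  +wl: 2
  step 7. node 1  ⊔preds=111  new=111  old=110  +wl: 
  step 8. node 3  ⊔preds=111  new=111  old=101  +wl: 
  step 9. node 2  ⊔preds=111  new=111  stable

Least fixpoint reached:
  node 0: 111
  node 1: 111
  node 2: 111
  node 3: 111
  node 4: 111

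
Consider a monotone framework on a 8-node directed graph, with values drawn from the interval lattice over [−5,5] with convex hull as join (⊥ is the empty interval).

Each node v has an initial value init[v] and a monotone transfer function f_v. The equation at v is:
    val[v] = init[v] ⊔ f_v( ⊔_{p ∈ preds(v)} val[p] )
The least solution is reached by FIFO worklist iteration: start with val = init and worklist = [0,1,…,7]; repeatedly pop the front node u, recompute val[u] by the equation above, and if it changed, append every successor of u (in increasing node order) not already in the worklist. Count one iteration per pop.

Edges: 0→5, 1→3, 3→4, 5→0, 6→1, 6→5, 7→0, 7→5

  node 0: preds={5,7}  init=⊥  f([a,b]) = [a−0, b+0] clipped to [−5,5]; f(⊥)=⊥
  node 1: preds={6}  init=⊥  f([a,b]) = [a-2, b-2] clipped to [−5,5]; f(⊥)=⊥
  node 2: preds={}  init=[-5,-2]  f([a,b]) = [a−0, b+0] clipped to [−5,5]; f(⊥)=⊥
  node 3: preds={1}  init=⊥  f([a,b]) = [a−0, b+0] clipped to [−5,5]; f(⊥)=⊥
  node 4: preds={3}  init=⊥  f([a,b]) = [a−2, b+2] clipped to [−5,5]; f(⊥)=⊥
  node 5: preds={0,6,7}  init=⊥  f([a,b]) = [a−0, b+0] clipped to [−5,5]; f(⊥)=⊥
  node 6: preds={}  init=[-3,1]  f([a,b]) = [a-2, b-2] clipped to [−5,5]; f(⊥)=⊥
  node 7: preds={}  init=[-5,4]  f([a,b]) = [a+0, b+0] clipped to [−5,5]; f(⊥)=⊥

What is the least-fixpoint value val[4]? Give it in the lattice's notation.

Trace (9 dequeues):
  [1] u=0 | in [-5,4] | out [-5,4] | prev ⊥ | push {}
  [2] u=1 | in [-3,1] | out [-5,-1] | prev ⊥ | push {}
  [3] u=2 | in ⊥ | out [-5,-2] | ==
  [4] u=3 | in [-5,-1] | out [-5,-1] | prev ⊥ | push {}
  [5] u=4 | in [-5,-1] | out [-5,1] | prev ⊥ | push {}
  [6] u=5 | in [-5,4] | out [-5,4] | prev ⊥ | push {0}
  [7] u=6 | in ⊥ | out [-3,1] | ==
  [8] u=7 | in ⊥ | out [-5,4] | ==
  [9] u=0 | in [-5,4] | out [-5,4] | ==

Converged values:
  [0] [-5,4]
  [1] [-5,-1]
  [2] [-5,-2]
  [3] [-5,-1]
  [4] [-5,1]
  [5] [-5,4]
  [6] [-3,1]
  [7] [-5,4]

[-5,1]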